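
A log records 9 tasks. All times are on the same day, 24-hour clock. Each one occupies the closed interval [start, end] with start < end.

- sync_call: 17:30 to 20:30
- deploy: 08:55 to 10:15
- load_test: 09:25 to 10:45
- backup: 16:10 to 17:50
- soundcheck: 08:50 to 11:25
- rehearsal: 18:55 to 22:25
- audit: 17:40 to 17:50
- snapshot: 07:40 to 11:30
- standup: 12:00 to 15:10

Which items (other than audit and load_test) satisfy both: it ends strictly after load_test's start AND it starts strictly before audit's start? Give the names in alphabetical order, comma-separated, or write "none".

Conditions: its end is strictly after load_test's start (X.end > 09:25) AND its start is strictly before audit's start (X.start < 17:40).
backup: end 17:50 > 09:25? ✓; start 16:10 < 17:40? ✓ → yes.
deploy: end 10:15 > 09:25? ✓; start 08:55 < 17:40? ✓ → yes.
rehearsal: end 22:25 > 09:25? ✓; start 18:55 < 17:40? ✗ → no.
snapshot: end 11:30 > 09:25? ✓; start 07:40 < 17:40? ✓ → yes.
soundcheck: end 11:25 > 09:25? ✓; start 08:50 < 17:40? ✓ → yes.
standup: end 15:10 > 09:25? ✓; start 12:00 < 17:40? ✓ → yes.
sync_call: end 20:30 > 09:25? ✓; start 17:30 < 17:40? ✓ → yes.
Result: backup, deploy, snapshot, soundcheck, standup, sync_call.

backup, deploy, snapshot, soundcheck, standup, sync_call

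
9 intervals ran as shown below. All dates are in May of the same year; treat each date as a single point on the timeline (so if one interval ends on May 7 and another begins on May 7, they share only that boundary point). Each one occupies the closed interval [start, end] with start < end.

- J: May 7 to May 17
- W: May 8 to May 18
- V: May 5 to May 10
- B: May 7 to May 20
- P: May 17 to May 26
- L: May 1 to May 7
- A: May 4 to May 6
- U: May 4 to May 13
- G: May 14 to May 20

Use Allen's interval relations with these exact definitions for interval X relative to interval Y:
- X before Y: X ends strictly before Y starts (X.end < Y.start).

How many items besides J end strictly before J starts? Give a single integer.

1

Target J = [May 7, May 17].
A [May 4, May 6] → before → counts.
B [May 7, May 20] → started-by → no.
G [May 14, May 20] → overlapped-by → no.
L [May 1, May 7] → meets → no.
P [May 17, May 26] → met-by → no.
U [May 4, May 13] → overlaps → no.
V [May 5, May 10] → overlaps → no.
W [May 8, May 18] → overlapped-by → no.
Total: 1.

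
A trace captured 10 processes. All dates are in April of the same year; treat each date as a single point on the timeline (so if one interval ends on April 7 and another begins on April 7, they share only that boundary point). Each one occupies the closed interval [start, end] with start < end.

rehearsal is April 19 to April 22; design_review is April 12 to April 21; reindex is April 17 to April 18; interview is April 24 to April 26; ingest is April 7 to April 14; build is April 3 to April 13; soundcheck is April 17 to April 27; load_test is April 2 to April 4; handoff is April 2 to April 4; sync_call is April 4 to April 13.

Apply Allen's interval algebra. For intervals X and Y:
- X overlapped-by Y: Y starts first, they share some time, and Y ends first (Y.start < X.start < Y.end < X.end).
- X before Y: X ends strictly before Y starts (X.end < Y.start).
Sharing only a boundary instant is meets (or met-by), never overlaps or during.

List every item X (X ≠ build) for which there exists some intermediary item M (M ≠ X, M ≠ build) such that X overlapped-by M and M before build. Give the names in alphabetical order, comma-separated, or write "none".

none

Target build = [April 3, April 13].
Intermediaries M with M before build: none.
Union: none.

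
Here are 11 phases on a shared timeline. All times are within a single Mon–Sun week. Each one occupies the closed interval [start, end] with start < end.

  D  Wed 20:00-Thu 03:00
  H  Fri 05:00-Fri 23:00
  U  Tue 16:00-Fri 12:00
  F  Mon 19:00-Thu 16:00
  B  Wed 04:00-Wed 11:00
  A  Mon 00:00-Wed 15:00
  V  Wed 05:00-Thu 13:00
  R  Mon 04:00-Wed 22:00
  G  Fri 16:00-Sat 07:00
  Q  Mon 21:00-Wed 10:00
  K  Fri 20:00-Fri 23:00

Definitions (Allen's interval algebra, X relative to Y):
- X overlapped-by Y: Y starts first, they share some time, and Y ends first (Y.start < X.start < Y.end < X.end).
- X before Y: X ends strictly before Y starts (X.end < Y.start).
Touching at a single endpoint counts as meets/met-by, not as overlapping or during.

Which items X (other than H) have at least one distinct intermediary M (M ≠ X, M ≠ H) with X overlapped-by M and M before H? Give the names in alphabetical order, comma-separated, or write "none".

Target H = [Fri 05:00, Fri 23:00].
Intermediaries M with M before H: A, B, D, F, Q, R, V.
Via A — items with X overlapped-by A: F, R, U, V.
Via B — items with X overlapped-by B: V.
Via D — items with X overlapped-by D: none.
Via F — items with X overlapped-by F: U.
Via Q — items with X overlapped-by Q: B, U, V.
Via R — items with X overlapped-by R: D, F, U, V.
Via V — items with X overlapped-by V: none.
Union: B, D, F, R, U, V.

B, D, F, R, U, V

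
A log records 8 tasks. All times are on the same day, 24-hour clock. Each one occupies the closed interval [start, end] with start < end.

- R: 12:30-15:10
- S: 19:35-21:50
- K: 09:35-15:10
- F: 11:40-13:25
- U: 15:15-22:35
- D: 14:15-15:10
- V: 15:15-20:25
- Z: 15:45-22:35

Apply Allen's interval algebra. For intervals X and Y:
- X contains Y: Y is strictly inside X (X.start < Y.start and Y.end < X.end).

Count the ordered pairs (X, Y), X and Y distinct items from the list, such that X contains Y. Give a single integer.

3

Checking all 56 ordered pairs for relation 'contains'; matching pairs in alphabetical order:
(K, F): K contains F ✓
(U, S): U contains S ✓
(Z, S): Z contains S ✓
Count: 3.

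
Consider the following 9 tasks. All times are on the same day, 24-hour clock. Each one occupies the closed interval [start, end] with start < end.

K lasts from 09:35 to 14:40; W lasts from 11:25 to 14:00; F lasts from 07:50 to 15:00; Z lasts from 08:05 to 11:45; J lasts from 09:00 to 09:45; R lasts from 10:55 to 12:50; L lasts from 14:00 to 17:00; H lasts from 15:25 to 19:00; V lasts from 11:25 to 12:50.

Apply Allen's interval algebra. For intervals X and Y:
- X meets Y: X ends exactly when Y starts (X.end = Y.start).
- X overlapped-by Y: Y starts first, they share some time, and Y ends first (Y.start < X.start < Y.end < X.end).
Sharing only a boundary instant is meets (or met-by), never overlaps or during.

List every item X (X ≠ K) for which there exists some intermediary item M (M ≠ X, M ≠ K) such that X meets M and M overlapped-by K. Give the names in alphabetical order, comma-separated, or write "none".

W

Target K = [09:35, 14:40].
Intermediaries M with M overlapped-by K: L.
Via L — items with X meets L: W.
Union: W.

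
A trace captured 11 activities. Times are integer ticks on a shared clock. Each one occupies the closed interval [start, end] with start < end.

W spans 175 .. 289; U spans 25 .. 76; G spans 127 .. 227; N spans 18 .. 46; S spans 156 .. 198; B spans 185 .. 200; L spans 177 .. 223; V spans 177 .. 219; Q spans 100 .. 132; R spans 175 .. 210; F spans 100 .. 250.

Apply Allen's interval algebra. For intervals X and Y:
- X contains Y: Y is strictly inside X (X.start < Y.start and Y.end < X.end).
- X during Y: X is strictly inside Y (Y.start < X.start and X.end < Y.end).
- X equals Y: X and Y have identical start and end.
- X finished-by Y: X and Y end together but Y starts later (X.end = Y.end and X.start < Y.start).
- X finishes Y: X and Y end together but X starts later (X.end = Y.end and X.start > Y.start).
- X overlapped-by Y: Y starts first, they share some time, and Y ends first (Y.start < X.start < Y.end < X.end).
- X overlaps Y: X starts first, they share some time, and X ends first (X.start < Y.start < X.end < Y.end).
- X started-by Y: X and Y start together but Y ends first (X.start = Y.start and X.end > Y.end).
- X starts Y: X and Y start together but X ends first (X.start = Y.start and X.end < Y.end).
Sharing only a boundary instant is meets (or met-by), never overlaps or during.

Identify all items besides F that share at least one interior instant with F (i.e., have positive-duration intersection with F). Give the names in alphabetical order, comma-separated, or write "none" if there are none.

B, G, L, Q, R, S, V, W

Target F = [100, 250].
B [185, 200] → during → yes.
G [127, 227] → during → yes.
L [177, 223] → during → yes.
N [18, 46] → before → no.
Q [100, 132] → starts → yes.
R [175, 210] → during → yes.
S [156, 198] → during → yes.
U [25, 76] → before → no.
V [177, 219] → during → yes.
W [175, 289] → overlapped-by → yes.
Result: B, G, L, Q, R, S, V, W.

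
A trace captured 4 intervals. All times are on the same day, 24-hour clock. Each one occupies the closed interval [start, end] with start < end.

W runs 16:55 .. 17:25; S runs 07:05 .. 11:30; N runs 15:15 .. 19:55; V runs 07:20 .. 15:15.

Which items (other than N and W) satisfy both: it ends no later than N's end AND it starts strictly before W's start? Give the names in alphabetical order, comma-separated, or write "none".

S, V

Conditions: its end is no later than N's end (X.end <= 19:55) AND its start is strictly before W's start (X.start < 16:55).
S: end 11:30 <= 19:55? ✓; start 07:05 < 16:55? ✓ → yes.
V: end 15:15 <= 19:55? ✓; start 07:20 < 16:55? ✓ → yes.
Result: S, V.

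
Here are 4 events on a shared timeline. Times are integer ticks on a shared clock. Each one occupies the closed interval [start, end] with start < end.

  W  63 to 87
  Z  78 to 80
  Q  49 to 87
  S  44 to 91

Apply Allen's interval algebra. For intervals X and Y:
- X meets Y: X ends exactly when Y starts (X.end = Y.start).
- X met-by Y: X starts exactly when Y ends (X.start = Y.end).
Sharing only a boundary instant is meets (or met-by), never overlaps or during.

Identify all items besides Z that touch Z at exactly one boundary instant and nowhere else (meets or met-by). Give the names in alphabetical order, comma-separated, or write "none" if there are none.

Target Z = [78, 80].
Q [49, 87] → contains → no.
S [44, 91] → contains → no.
W [63, 87] → contains → no.
Result: none.

none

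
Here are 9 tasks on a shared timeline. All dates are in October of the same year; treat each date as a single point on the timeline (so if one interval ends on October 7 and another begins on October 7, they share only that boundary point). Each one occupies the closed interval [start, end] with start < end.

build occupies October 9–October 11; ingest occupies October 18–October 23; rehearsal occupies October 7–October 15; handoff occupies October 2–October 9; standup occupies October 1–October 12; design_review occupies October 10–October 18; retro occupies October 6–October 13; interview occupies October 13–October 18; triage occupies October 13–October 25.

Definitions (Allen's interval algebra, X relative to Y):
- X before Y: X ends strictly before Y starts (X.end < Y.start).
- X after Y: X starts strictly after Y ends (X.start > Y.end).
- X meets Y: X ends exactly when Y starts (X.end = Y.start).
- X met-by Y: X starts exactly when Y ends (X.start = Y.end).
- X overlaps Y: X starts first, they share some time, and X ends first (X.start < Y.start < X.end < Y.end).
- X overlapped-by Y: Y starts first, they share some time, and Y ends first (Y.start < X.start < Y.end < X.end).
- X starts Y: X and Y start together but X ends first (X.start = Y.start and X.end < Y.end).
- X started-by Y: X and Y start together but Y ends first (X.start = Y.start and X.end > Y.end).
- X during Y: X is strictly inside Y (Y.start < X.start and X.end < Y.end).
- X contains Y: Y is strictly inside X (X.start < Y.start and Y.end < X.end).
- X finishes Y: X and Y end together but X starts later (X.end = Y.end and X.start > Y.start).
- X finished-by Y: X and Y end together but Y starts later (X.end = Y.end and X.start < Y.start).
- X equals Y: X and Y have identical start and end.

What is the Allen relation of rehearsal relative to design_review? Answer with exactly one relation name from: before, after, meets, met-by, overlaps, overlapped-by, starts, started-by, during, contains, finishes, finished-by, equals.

rehearsal = [October 7, October 15]; design_review = [October 10, October 18].
Compare endpoints: rehearsal.start < design_review.start, rehearsal.start < design_review.end, rehearsal.end > design_review.start, rehearsal.end < design_review.end.
That pattern is 'overlaps'.

overlaps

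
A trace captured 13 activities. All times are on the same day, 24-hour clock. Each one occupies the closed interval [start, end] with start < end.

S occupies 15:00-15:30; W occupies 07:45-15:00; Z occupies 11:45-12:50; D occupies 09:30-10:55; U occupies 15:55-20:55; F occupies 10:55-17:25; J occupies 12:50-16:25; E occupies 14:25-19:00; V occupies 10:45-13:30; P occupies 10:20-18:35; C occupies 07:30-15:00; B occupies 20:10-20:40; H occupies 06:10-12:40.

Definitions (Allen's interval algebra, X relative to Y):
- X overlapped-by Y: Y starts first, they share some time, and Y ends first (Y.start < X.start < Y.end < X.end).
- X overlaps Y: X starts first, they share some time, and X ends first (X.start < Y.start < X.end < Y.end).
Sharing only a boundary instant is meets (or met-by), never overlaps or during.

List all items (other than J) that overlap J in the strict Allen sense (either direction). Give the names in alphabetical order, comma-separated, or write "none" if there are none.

Target J = [12:50, 16:25].
B [20:10, 20:40] → after → no.
C [07:30, 15:00] → overlaps → yes.
D [09:30, 10:55] → before → no.
E [14:25, 19:00] → overlapped-by → yes.
F [10:55, 17:25] → contains → no.
H [06:10, 12:40] → before → no.
P [10:20, 18:35] → contains → no.
S [15:00, 15:30] → during → no.
U [15:55, 20:55] → overlapped-by → yes.
V [10:45, 13:30] → overlaps → yes.
W [07:45, 15:00] → overlaps → yes.
Z [11:45, 12:50] → meets → no.
Result: C, E, U, V, W.

C, E, U, V, W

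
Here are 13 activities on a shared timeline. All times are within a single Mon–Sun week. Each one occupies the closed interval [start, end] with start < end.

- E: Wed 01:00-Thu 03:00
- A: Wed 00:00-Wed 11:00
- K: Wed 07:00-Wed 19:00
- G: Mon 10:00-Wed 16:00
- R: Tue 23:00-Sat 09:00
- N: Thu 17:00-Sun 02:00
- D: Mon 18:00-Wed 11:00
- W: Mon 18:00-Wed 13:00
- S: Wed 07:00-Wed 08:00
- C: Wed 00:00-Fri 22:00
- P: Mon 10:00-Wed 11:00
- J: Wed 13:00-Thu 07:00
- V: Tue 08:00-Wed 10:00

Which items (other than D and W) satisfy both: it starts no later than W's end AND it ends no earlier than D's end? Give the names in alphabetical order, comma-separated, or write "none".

A, C, E, G, J, K, P, R

Conditions: its start is no later than W's end (X.start <= Wed 13:00) AND its end is no earlier than D's end (X.end >= Wed 11:00).
A: start Wed 00:00 <= Wed 13:00? ✓; end Wed 11:00 >= Wed 11:00? ✓ → yes.
C: start Wed 00:00 <= Wed 13:00? ✓; end Fri 22:00 >= Wed 11:00? ✓ → yes.
E: start Wed 01:00 <= Wed 13:00? ✓; end Thu 03:00 >= Wed 11:00? ✓ → yes.
G: start Mon 10:00 <= Wed 13:00? ✓; end Wed 16:00 >= Wed 11:00? ✓ → yes.
J: start Wed 13:00 <= Wed 13:00? ✓; end Thu 07:00 >= Wed 11:00? ✓ → yes.
K: start Wed 07:00 <= Wed 13:00? ✓; end Wed 19:00 >= Wed 11:00? ✓ → yes.
N: start Thu 17:00 <= Wed 13:00? ✗; end Sun 02:00 >= Wed 11:00? ✓ → no.
P: start Mon 10:00 <= Wed 13:00? ✓; end Wed 11:00 >= Wed 11:00? ✓ → yes.
R: start Tue 23:00 <= Wed 13:00? ✓; end Sat 09:00 >= Wed 11:00? ✓ → yes.
S: start Wed 07:00 <= Wed 13:00? ✓; end Wed 08:00 >= Wed 11:00? ✗ → no.
V: start Tue 08:00 <= Wed 13:00? ✓; end Wed 10:00 >= Wed 11:00? ✗ → no.
Result: A, C, E, G, J, K, P, R.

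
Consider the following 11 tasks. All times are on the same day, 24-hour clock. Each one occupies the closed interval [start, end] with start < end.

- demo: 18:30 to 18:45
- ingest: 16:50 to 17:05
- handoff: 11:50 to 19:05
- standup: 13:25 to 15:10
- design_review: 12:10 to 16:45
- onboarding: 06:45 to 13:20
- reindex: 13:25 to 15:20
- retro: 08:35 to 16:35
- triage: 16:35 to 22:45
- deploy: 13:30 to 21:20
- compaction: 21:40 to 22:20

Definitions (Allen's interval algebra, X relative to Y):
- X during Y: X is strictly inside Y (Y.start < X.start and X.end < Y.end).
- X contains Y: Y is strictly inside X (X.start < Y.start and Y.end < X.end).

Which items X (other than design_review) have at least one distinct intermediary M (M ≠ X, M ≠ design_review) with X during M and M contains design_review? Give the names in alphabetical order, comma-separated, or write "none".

demo, ingest, reindex, standup

Target design_review = [12:10, 16:45].
Intermediaries M with M contains design_review: handoff.
Via handoff — items with X during handoff: demo, ingest, reindex, standup.
Union: demo, ingest, reindex, standup.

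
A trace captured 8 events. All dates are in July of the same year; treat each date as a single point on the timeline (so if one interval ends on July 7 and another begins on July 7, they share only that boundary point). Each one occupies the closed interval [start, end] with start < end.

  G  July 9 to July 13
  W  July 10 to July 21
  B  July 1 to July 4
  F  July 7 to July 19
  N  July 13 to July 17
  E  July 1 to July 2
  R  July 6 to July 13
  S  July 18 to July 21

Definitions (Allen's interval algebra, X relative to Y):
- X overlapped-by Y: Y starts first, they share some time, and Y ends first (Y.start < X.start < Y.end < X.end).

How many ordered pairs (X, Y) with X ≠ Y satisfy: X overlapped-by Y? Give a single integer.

5

Checking all 56 ordered pairs for relation 'overlapped-by'; matching pairs in alphabetical order:
(F, R): F overlapped-by R ✓
(S, F): S overlapped-by F ✓
(W, F): W overlapped-by F ✓
(W, G): W overlapped-by G ✓
(W, R): W overlapped-by R ✓
Count: 5.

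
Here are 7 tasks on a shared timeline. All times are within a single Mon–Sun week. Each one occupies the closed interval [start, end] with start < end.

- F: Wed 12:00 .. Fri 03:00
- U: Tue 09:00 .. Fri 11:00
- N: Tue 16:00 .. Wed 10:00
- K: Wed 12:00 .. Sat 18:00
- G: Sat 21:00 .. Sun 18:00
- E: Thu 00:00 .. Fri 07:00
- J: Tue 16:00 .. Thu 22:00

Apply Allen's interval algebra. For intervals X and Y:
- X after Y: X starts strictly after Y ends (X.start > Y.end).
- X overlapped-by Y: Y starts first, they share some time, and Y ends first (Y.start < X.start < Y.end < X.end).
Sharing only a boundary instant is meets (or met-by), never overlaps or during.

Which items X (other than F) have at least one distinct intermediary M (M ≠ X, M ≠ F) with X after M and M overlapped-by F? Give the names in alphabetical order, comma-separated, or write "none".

Target F = [Wed 12:00, Fri 03:00].
Intermediaries M with M overlapped-by F: E.
Via E — items with X after E: G.
Union: G.

G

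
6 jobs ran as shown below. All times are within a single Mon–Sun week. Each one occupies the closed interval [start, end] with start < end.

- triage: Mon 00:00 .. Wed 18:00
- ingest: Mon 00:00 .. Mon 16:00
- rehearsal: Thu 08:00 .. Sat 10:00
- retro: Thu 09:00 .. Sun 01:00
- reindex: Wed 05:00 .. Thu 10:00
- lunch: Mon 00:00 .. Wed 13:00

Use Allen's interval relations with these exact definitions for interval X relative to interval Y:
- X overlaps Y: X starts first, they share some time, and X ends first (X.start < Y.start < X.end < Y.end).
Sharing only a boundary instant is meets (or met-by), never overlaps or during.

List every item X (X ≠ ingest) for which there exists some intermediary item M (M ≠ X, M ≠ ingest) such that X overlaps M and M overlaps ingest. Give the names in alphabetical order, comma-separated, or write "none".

Target ingest = [Mon 00:00, Mon 16:00].
Intermediaries M with M overlaps ingest: none.
Union: none.

none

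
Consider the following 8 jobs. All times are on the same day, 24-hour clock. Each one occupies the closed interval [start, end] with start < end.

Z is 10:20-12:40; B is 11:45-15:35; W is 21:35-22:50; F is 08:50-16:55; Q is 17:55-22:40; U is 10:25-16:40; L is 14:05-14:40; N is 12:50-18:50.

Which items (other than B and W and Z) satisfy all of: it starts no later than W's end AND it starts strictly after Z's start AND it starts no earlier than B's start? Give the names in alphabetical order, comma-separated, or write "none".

Conditions: its start is no later than W's end (X.start <= 22:50) AND its start is strictly after Z's start (X.start > 10:20) AND its start is no earlier than B's start (X.start >= 11:45).
F: start 08:50 <= 22:50? ✓; start 08:50 > 10:20? ✗; start 08:50 >= 11:45? ✗ → no.
L: start 14:05 <= 22:50? ✓; start 14:05 > 10:20? ✓; start 14:05 >= 11:45? ✓ → yes.
N: start 12:50 <= 22:50? ✓; start 12:50 > 10:20? ✓; start 12:50 >= 11:45? ✓ → yes.
Q: start 17:55 <= 22:50? ✓; start 17:55 > 10:20? ✓; start 17:55 >= 11:45? ✓ → yes.
U: start 10:25 <= 22:50? ✓; start 10:25 > 10:20? ✓; start 10:25 >= 11:45? ✗ → no.
Result: L, N, Q.

L, N, Q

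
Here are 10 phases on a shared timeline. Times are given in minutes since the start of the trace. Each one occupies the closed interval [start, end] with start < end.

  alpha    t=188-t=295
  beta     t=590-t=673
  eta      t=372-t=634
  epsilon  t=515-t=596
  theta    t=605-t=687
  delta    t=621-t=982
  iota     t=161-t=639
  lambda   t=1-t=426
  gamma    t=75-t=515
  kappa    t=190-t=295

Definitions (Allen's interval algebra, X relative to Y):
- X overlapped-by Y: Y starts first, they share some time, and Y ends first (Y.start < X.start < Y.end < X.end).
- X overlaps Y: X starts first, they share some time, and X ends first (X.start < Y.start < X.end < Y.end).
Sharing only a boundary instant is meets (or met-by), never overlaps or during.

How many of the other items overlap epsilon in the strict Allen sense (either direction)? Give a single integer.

1

Target epsilon = [t=515, t=596].
alpha [t=188, t=295] → before → no.
beta [t=590, t=673] → overlapped-by → counts.
delta [t=621, t=982] → after → no.
eta [t=372, t=634] → contains → no.
gamma [t=75, t=515] → meets → no.
iota [t=161, t=639] → contains → no.
kappa [t=190, t=295] → before → no.
lambda [t=1, t=426] → before → no.
theta [t=605, t=687] → after → no.
Total: 1.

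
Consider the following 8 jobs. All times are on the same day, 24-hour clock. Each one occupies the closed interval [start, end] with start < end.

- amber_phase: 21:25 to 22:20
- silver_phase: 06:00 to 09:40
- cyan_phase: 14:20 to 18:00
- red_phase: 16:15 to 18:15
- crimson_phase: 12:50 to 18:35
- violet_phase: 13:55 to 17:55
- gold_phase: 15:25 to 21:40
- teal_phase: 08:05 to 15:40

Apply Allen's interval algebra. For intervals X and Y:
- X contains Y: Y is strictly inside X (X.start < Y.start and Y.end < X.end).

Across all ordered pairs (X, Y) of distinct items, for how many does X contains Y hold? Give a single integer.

4

Checking all 56 ordered pairs for relation 'contains'; matching pairs in alphabetical order:
(crimson_phase, cyan_phase): crimson_phase contains cyan_phase ✓
(crimson_phase, red_phase): crimson_phase contains red_phase ✓
(crimson_phase, violet_phase): crimson_phase contains violet_phase ✓
(gold_phase, red_phase): gold_phase contains red_phase ✓
Count: 4.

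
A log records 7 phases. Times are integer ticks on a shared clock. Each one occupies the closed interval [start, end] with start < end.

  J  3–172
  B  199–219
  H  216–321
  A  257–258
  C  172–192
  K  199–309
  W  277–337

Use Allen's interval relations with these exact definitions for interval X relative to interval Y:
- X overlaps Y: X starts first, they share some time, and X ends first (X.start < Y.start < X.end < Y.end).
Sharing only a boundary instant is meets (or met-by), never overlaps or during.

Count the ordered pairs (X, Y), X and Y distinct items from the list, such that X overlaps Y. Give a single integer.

Checking all 42 ordered pairs for relation 'overlaps'; matching pairs in alphabetical order:
(B, H): B overlaps H ✓
(H, W): H overlaps W ✓
(K, H): K overlaps H ✓
(K, W): K overlaps W ✓
Count: 4.

4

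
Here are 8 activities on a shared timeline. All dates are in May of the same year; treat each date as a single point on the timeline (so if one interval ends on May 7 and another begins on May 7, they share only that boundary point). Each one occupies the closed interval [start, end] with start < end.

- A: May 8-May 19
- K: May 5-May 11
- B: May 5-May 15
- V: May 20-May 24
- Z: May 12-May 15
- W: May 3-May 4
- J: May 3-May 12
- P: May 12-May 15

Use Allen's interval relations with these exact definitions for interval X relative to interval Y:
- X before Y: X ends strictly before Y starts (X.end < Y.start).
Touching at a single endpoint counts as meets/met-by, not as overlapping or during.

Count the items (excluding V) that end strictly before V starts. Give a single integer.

7

Target V = [May 20, May 24].
A [May 8, May 19] → before → counts.
B [May 5, May 15] → before → counts.
J [May 3, May 12] → before → counts.
K [May 5, May 11] → before → counts.
P [May 12, May 15] → before → counts.
W [May 3, May 4] → before → counts.
Z [May 12, May 15] → before → counts.
Total: 7.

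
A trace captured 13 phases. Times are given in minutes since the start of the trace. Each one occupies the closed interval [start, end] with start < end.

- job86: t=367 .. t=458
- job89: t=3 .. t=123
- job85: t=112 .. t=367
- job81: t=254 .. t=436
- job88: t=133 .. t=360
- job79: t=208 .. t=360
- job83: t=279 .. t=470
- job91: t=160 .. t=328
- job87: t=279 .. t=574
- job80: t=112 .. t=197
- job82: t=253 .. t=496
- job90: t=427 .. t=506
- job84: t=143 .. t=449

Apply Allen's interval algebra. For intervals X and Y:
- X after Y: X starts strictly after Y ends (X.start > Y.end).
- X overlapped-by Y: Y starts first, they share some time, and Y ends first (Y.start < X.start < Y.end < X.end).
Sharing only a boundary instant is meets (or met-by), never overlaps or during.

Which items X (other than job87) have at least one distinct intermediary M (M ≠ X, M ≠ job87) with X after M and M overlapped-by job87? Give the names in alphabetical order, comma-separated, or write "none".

Target job87 = [t=279, t=574].
Intermediaries M with M overlapped-by job87: none.
Union: none.

none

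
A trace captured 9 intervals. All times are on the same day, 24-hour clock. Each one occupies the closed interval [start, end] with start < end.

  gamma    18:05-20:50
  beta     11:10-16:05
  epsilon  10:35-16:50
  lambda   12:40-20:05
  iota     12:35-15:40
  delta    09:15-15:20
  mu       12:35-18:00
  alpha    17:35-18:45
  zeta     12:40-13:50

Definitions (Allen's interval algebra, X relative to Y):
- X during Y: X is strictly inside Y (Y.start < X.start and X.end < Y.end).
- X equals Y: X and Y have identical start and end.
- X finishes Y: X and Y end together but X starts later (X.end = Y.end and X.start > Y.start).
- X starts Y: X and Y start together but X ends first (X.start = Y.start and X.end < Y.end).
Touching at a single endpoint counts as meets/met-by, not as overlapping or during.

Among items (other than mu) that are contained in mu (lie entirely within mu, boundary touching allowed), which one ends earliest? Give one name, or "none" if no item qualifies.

zeta

Target mu = [12:35, 18:00].
alpha [17:35, 18:45] → overlapped-by → excluded.
beta [11:10, 16:05] → overlaps → excluded.
delta [09:15, 15:20] → overlaps → excluded.
epsilon [10:35, 16:50] → overlaps → excluded.
gamma [18:05, 20:50] → after → excluded.
iota [12:35, 15:40] → starts → candidate.
lambda [12:40, 20:05] → overlapped-by → excluded.
zeta [12:40, 13:50] → during → candidate.
Among candidates, earliest end is 13:50 → zeta.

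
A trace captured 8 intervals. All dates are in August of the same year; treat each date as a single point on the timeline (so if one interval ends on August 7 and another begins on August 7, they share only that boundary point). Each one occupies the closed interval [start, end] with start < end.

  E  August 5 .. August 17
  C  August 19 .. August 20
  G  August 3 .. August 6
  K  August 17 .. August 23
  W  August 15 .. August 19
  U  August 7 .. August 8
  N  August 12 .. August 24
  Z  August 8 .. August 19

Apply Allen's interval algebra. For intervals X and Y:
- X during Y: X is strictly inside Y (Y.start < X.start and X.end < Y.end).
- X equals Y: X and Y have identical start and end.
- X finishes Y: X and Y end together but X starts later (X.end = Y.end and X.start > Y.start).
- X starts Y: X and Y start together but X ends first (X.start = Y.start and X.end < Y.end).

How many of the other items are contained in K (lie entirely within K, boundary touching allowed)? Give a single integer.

Target K = [August 17, August 23].
C [August 19, August 20] → during → counts.
E [August 5, August 17] → meets → no.
G [August 3, August 6] → before → no.
N [August 12, August 24] → contains → no.
U [August 7, August 8] → before → no.
W [August 15, August 19] → overlaps → no.
Z [August 8, August 19] → overlaps → no.
Total: 1.

1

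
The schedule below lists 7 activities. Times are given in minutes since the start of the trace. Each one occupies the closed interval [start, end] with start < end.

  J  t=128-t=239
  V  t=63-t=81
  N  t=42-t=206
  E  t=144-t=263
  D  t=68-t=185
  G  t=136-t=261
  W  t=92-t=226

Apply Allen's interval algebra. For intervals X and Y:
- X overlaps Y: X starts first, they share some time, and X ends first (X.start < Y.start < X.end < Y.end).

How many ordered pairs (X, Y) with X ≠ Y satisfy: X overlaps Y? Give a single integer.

Checking all 42 ordered pairs for relation 'overlaps'; matching pairs in alphabetical order:
(D, E): D overlaps E ✓
(D, G): D overlaps G ✓
(D, J): D overlaps J ✓
(D, W): D overlaps W ✓
(G, E): G overlaps E ✓
(J, E): J overlaps E ✓
(J, G): J overlaps G ✓
(N, E): N overlaps E ✓
(N, G): N overlaps G ✓
(N, J): N overlaps J ✓
(N, W): N overlaps W ✓
(V, D): V overlaps D ✓
(W, E): W overlaps E ✓
(W, G): W overlaps G ✓
(W, J): W overlaps J ✓
Count: 15.

15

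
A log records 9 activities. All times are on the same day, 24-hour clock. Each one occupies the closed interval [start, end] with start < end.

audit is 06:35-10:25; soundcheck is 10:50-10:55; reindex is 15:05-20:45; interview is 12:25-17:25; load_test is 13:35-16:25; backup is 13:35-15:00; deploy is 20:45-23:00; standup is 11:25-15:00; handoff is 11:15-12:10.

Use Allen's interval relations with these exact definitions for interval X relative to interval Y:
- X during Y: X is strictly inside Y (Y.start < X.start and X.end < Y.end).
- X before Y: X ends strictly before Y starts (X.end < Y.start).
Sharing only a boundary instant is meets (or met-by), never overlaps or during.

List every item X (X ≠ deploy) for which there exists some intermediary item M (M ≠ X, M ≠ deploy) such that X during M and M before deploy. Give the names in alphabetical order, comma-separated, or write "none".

Target deploy = [20:45, 23:00].
Intermediaries M with M before deploy: audit, backup, handoff, interview, load_test, soundcheck, standup.
Via audit — items with X during audit: none.
Via backup — items with X during backup: none.
Via handoff — items with X during handoff: none.
Via interview — items with X during interview: backup, load_test.
Via load_test — items with X during load_test: none.
Via soundcheck — items with X during soundcheck: none.
Via standup — items with X during standup: none.
Union: backup, load_test.

backup, load_test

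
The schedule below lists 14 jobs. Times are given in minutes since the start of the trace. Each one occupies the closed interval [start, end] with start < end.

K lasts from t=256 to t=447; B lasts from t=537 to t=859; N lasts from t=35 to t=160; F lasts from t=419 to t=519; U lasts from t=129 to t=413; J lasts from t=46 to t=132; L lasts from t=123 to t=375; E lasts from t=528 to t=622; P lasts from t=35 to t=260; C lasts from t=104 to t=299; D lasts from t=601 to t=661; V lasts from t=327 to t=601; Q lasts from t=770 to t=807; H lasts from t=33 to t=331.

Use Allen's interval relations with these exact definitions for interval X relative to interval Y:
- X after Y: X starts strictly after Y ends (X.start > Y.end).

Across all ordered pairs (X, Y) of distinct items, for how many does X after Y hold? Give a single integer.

52

Checking all 182 ordered pairs for relation 'after'; matching pairs in alphabetical order:
(B, C): B after C ✓
(B, F): B after F ✓
(B, H): B after H ✓
(B, J): B after J ✓
(B, K): B after K ✓
(B, L): B after L ✓
(B, N): B after N ✓
(B, P): B after P ✓
(B, U): B after U ✓
(D, C): D after C ✓
(D, F): D after F ✓
(D, H): D after H ✓
(D, J): D after J ✓
(D, K): D after K ✓
(D, L): D after L ✓
(D, N): D after N ✓
(D, P): D after P ✓
(D, U): D after U ✓
(E, C): E after C ✓
(E, F): E after F ✓
(E, H): E after H ✓
(E, J): E after J ✓
(E, K): E after K ✓
(E, L): E after L ✓
... plus 28 further pairs not listed.
Count: 52.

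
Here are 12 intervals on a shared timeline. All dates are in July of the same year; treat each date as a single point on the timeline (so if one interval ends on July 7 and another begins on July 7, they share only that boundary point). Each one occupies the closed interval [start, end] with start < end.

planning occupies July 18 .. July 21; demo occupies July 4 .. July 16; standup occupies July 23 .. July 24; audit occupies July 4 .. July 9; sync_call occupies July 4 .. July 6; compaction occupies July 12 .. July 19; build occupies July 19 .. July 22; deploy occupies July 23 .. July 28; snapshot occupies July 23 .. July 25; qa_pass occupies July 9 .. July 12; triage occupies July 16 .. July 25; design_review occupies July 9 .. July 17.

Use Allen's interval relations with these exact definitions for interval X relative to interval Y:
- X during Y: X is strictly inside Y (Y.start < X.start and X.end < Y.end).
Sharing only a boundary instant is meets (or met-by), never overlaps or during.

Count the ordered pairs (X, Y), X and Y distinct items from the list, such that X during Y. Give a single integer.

4

Checking all 132 ordered pairs for relation 'during'; matching pairs in alphabetical order:
(build, triage): build during triage ✓
(planning, triage): planning during triage ✓
(qa_pass, demo): qa_pass during demo ✓
(standup, triage): standup during triage ✓
Count: 4.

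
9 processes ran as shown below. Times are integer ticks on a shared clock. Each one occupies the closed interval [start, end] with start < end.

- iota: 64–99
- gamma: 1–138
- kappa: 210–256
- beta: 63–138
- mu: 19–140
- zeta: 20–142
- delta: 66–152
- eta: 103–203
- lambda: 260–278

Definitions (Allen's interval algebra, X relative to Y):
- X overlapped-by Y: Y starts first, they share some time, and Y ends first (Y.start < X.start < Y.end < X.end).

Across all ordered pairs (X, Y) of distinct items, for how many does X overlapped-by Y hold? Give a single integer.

13

Checking all 72 ordered pairs for relation 'overlapped-by'; matching pairs in alphabetical order:
(delta, beta): delta overlapped-by beta ✓
(delta, gamma): delta overlapped-by gamma ✓
(delta, iota): delta overlapped-by iota ✓
(delta, mu): delta overlapped-by mu ✓
(delta, zeta): delta overlapped-by zeta ✓
(eta, beta): eta overlapped-by beta ✓
(eta, delta): eta overlapped-by delta ✓
(eta, gamma): eta overlapped-by gamma ✓
(eta, mu): eta overlapped-by mu ✓
(eta, zeta): eta overlapped-by zeta ✓
(mu, gamma): mu overlapped-by gamma ✓
(zeta, gamma): zeta overlapped-by gamma ✓
(zeta, mu): zeta overlapped-by mu ✓
Count: 13.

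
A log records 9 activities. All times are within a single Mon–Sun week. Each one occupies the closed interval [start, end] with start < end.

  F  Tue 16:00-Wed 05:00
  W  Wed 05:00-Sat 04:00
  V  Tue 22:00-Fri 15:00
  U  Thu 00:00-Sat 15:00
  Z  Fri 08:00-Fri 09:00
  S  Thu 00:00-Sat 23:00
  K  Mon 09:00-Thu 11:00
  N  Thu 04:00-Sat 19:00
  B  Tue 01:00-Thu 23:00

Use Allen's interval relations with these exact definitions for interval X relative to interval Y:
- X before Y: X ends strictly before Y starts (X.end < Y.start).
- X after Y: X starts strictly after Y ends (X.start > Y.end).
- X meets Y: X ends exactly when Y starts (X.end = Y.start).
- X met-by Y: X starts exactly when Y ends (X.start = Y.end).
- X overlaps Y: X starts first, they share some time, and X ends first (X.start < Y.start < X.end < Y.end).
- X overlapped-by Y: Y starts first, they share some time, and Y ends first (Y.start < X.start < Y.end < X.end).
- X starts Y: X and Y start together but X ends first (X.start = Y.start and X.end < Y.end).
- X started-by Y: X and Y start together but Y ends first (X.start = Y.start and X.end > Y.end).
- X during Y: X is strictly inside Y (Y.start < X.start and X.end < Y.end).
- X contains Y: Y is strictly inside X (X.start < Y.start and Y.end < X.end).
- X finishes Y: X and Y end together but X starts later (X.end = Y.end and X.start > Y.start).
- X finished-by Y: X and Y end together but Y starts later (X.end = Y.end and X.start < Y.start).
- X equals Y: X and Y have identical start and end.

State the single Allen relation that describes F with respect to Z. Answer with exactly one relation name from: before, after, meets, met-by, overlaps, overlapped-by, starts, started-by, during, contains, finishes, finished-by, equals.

F = [Tue 16:00, Wed 05:00]; Z = [Fri 08:00, Fri 09:00].
Compare endpoints: F.start < Z.start, F.start < Z.end, F.end < Z.start, F.end < Z.end.
That pattern is 'before'.

before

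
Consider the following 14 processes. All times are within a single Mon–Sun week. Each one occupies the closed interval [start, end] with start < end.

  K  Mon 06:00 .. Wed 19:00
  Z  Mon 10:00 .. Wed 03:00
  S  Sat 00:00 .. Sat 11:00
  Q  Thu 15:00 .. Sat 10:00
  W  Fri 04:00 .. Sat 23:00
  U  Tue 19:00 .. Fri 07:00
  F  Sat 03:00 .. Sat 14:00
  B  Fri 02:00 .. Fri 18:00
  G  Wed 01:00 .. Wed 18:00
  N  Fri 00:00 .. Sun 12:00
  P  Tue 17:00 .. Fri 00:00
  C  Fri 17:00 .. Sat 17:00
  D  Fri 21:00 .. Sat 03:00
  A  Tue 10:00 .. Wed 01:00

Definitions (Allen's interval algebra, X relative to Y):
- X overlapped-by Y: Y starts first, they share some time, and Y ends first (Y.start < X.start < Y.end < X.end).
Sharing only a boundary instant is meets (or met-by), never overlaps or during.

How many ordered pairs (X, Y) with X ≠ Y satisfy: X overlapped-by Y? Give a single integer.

Checking all 182 ordered pairs for relation 'overlapped-by'; matching pairs in alphabetical order:
(B, U): B overlapped-by U ✓
(C, B): C overlapped-by B ✓
(C, Q): C overlapped-by Q ✓
(F, Q): F overlapped-by Q ✓
(F, S): F overlapped-by S ✓
(G, Z): G overlapped-by Z ✓
(N, Q): N overlapped-by Q ✓
(N, U): N overlapped-by U ✓
(P, A): P overlapped-by A ✓
(P, K): P overlapped-by K ✓
(P, Z): P overlapped-by Z ✓
(Q, P): Q overlapped-by P ✓
(Q, U): Q overlapped-by U ✓
(S, D): S overlapped-by D ✓
(S, Q): S overlapped-by Q ✓
(U, A): U overlapped-by A ✓
(U, K): U overlapped-by K ✓
(U, P): U overlapped-by P ✓
(U, Z): U overlapped-by Z ✓
(W, B): W overlapped-by B ✓
(W, Q): W overlapped-by Q ✓
(W, U): W overlapped-by U ✓
Count: 22.

22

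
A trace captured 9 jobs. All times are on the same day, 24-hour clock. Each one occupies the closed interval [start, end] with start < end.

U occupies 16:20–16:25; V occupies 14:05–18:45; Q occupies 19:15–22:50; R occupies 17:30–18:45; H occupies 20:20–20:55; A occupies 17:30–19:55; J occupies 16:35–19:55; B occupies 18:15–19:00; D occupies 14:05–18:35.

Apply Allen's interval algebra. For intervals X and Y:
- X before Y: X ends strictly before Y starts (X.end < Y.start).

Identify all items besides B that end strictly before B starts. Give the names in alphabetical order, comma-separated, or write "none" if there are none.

U

Target B = [18:15, 19:00].
A [17:30, 19:55] → contains → no.
D [14:05, 18:35] → overlaps → no.
H [20:20, 20:55] → after → no.
J [16:35, 19:55] → contains → no.
Q [19:15, 22:50] → after → no.
R [17:30, 18:45] → overlaps → no.
U [16:20, 16:25] → before → yes.
V [14:05, 18:45] → overlaps → no.
Result: U.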